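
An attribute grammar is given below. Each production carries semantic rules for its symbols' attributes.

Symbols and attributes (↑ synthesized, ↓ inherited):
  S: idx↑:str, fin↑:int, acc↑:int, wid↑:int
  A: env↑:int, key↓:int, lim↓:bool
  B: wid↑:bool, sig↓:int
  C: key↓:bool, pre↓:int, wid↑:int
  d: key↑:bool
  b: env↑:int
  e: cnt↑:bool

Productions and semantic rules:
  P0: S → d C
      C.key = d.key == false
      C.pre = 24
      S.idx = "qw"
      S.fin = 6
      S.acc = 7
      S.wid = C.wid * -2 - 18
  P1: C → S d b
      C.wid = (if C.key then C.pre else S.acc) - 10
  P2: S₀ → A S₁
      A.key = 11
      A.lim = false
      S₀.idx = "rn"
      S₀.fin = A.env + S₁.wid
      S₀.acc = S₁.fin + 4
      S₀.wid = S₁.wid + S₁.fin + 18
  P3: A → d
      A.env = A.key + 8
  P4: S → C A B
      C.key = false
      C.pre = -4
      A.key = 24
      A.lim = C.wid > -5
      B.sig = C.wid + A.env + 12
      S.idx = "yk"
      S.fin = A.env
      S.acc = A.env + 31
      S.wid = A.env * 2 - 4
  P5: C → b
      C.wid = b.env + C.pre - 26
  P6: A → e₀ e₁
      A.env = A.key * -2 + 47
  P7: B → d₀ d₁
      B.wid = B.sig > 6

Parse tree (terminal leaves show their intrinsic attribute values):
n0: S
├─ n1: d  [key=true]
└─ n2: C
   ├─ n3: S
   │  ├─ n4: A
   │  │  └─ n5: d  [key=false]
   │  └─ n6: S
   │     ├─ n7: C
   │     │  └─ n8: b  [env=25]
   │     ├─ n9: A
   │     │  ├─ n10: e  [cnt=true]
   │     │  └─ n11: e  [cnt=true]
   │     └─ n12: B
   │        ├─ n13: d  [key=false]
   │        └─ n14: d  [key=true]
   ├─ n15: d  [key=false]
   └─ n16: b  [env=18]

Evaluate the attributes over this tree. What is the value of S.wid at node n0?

1. n1.key = true  [terminal]
2. n2.key = false  [d.key == false]
3. n2.pre = 24  [24]
4. n4.key = 11  [11]
5. n4.lim = false  [false]
6. n5.key = false  [terminal]
7. n4.env = 19  [A.key + 8]
8. n7.key = false  [false]
9. n7.pre = -4  [-4]
10. n8.env = 25  [terminal]
11. n7.wid = -5  [b.env + C.pre - 26]
12. n9.key = 24  [24]
13. n9.lim = false  [C.wid > -5]
14. n10.cnt = true  [terminal]
15. n11.cnt = true  [terminal]
16. n9.env = -1  [A.key * -2 + 47]
17. n12.sig = 6  [C.wid + A.env + 12]
18. n13.key = false  [terminal]
19. n14.key = true  [terminal]
20. n12.wid = false  [B.sig > 6]
21. n6.idx = "yk"  ["yk"]
22. n6.fin = -1  [A.env]
23. n6.acc = 30  [A.env + 31]
24. n6.wid = -6  [A.env * 2 - 4]
25. n3.idx = "rn"  ["rn"]
26. n3.fin = 13  [A.env + S₁.wid]
27. n3.acc = 3  [S₁.fin + 4]
28. n3.wid = 11  [S₁.wid + S₁.fin + 18]
29. n15.key = false  [terminal]
30. n16.env = 18  [terminal]
31. n2.wid = -7  [(if C.key then C.pre else S.acc) - 10]
32. n0.idx = "qw"  ["qw"]
33. n0.fin = 6  [6]
34. n0.acc = 7  [7]
35. n0.wid = -4  [C.wid * -2 - 18]

-4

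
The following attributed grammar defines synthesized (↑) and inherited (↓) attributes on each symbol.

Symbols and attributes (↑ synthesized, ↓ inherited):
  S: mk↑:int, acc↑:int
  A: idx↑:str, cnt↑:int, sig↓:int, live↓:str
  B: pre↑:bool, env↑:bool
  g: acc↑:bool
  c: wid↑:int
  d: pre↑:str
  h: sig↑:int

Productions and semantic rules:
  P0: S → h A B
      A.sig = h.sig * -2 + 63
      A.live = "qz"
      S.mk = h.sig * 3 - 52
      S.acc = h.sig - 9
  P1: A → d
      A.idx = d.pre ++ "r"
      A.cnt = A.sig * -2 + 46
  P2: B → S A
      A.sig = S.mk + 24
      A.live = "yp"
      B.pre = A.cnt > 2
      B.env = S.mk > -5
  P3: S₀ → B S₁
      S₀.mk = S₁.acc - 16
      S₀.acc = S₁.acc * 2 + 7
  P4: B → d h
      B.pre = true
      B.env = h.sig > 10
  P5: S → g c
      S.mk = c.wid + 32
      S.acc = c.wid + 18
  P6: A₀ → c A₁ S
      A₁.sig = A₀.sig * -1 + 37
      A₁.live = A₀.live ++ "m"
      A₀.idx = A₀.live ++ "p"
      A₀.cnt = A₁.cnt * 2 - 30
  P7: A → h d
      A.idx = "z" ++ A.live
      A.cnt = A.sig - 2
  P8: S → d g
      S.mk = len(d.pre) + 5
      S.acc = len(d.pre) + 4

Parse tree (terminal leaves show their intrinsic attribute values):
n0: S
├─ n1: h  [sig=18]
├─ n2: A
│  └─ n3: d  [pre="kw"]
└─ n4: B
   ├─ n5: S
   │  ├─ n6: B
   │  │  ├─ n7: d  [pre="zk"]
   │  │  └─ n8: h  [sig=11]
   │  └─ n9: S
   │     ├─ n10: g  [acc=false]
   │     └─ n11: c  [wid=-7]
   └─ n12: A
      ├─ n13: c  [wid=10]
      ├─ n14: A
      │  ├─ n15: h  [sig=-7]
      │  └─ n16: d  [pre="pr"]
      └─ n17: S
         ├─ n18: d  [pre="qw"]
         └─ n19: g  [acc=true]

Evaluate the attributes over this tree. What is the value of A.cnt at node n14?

16

1. n1.sig = 18  [terminal]
2. n2.sig = 27  [h.sig * -2 + 63]
3. n2.live = "qz"  ["qz"]
4. n3.pre = "kw"  [terminal]
5. n2.idx = "kwr"  [d.pre ++ "r"]
6. n2.cnt = -8  [A.sig * -2 + 46]
7. n7.pre = "zk"  [terminal]
8. n8.sig = 11  [terminal]
9. n6.pre = true  [true]
10. n6.env = true  [h.sig > 10]
11. n10.acc = false  [terminal]
12. n11.wid = -7  [terminal]
13. n9.mk = 25  [c.wid + 32]
14. n9.acc = 11  [c.wid + 18]
15. n5.mk = -5  [S₁.acc - 16]
16. n5.acc = 29  [S₁.acc * 2 + 7]
17. n12.sig = 19  [S.mk + 24]
18. n12.live = "yp"  ["yp"]
19. n13.wid = 10  [terminal]
20. n14.sig = 18  [A₀.sig * -1 + 37]
21. n14.live = "ypm"  [A₀.live ++ "m"]
22. n15.sig = -7  [terminal]
23. n16.pre = "pr"  [terminal]
24. n14.idx = "zypm"  ["z" ++ A.live]
25. n14.cnt = 16  [A.sig - 2]
26. n18.pre = "qw"  [terminal]
27. n19.acc = true  [terminal]
28. n17.mk = 7  [len(d.pre) + 5]
29. n17.acc = 6  [len(d.pre) + 4]
30. n12.idx = "ypp"  [A₀.live ++ "p"]
31. n12.cnt = 2  [A₁.cnt * 2 - 30]
32. n4.pre = false  [A.cnt > 2]
33. n4.env = false  [S.mk > -5]
34. n0.mk = 2  [h.sig * 3 - 52]
35. n0.acc = 9  [h.sig - 9]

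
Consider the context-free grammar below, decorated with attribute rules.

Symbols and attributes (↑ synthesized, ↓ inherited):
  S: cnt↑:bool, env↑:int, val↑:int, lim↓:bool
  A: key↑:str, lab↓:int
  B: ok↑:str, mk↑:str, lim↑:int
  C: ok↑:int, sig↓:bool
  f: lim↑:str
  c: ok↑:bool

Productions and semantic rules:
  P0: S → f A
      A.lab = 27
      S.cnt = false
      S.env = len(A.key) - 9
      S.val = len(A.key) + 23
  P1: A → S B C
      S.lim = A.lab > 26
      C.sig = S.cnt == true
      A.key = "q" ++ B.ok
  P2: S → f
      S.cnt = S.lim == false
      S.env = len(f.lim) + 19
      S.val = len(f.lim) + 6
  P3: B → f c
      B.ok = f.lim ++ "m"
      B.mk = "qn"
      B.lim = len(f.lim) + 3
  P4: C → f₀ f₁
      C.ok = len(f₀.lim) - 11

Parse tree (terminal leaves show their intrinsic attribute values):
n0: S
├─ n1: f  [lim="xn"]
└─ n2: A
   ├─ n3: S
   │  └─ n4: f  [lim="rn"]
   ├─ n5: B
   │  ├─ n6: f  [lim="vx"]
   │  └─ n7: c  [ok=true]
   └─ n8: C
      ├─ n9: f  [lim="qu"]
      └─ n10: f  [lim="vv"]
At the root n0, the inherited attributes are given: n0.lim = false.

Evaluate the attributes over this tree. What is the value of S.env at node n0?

-5

1. n0.lim = false  [given at root]
2. n1.lim = "xn"  [terminal]
3. n2.lab = 27  [27]
4. n3.lim = true  [A.lab > 26]
5. n4.lim = "rn"  [terminal]
6. n3.cnt = false  [S.lim == false]
7. n3.env = 21  [len(f.lim) + 19]
8. n3.val = 8  [len(f.lim) + 6]
9. n6.lim = "vx"  [terminal]
10. n7.ok = true  [terminal]
11. n5.ok = "vxm"  [f.lim ++ "m"]
12. n5.mk = "qn"  ["qn"]
13. n5.lim = 5  [len(f.lim) + 3]
14. n8.sig = false  [S.cnt == true]
15. n9.lim = "qu"  [terminal]
16. n10.lim = "vv"  [terminal]
17. n8.ok = -9  [len(f₀.lim) - 11]
18. n2.key = "qvxm"  ["q" ++ B.ok]
19. n0.cnt = false  [false]
20. n0.env = -5  [len(A.key) - 9]
21. n0.val = 27  [len(A.key) + 23]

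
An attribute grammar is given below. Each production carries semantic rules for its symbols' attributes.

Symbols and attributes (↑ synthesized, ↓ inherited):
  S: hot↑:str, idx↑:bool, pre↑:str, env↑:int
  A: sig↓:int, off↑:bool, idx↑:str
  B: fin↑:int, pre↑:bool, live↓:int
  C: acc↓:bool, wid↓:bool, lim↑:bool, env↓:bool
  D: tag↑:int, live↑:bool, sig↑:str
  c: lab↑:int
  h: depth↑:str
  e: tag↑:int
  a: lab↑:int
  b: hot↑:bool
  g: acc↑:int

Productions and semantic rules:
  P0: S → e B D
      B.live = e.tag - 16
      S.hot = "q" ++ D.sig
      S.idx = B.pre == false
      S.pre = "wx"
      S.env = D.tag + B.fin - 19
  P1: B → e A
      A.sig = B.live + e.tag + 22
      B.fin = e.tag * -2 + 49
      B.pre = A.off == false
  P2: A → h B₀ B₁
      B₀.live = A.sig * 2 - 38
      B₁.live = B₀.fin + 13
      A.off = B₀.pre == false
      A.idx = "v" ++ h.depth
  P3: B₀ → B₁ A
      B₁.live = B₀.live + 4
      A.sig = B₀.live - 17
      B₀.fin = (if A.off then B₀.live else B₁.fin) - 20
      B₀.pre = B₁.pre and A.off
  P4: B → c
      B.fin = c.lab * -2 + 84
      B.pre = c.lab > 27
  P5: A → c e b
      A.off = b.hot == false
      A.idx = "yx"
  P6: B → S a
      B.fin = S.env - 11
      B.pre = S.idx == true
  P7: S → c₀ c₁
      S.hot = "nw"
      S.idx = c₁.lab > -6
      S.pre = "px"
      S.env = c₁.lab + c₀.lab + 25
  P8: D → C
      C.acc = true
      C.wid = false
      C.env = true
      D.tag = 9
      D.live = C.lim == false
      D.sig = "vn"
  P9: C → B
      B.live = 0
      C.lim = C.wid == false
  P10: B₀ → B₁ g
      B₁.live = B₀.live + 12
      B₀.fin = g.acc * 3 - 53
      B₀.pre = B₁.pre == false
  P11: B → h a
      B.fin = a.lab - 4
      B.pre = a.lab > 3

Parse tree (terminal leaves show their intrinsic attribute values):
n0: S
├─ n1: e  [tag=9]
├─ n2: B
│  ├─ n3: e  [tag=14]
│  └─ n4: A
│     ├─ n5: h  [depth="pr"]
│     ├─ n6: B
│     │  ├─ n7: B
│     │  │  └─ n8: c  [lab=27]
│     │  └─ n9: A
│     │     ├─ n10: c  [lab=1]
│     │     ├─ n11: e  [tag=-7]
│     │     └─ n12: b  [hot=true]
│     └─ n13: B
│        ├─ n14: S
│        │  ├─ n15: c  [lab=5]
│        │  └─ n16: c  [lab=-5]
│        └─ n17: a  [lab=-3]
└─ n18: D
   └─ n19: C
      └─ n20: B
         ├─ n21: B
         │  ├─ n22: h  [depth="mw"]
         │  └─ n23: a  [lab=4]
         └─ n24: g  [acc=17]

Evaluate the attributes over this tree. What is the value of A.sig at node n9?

1. n1.tag = 9  [terminal]
2. n2.live = -7  [e.tag - 16]
3. n3.tag = 14  [terminal]
4. n4.sig = 29  [B.live + e.tag + 22]
5. n5.depth = "pr"  [terminal]
6. n6.live = 20  [A.sig * 2 - 38]
7. n7.live = 24  [B₀.live + 4]
8. n8.lab = 27  [terminal]
9. n7.fin = 30  [c.lab * -2 + 84]
10. n7.pre = false  [c.lab > 27]
11. n9.sig = 3  [B₀.live - 17]
12. n10.lab = 1  [terminal]
13. n11.tag = -7  [terminal]
14. n12.hot = true  [terminal]
15. n9.off = false  [b.hot == false]
16. n9.idx = "yx"  ["yx"]
17. n6.fin = 10  [(if A.off then B₀.live else B₁.fin) - 20]
18. n6.pre = false  [B₁.pre and A.off]
19. n13.live = 23  [B₀.fin + 13]
20. n15.lab = 5  [terminal]
21. n16.lab = -5  [terminal]
22. n14.hot = "nw"  ["nw"]
23. n14.idx = true  [c₁.lab > -6]
24. n14.pre = "px"  ["px"]
25. n14.env = 25  [c₁.lab + c₀.lab + 25]
26. n17.lab = -3  [terminal]
27. n13.fin = 14  [S.env - 11]
28. n13.pre = true  [S.idx == true]
29. n4.off = true  [B₀.pre == false]
30. n4.idx = "vpr"  ["v" ++ h.depth]
31. n2.fin = 21  [e.tag * -2 + 49]
32. n2.pre = false  [A.off == false]
33. n19.acc = true  [true]
34. n19.wid = false  [false]
35. n19.env = true  [true]
36. n20.live = 0  [0]
37. n21.live = 12  [B₀.live + 12]
38. n22.depth = "mw"  [terminal]
39. n23.lab = 4  [terminal]
40. n21.fin = 0  [a.lab - 4]
41. n21.pre = true  [a.lab > 3]
42. n24.acc = 17  [terminal]
43. n20.fin = -2  [g.acc * 3 - 53]
44. n20.pre = false  [B₁.pre == false]
45. n19.lim = true  [C.wid == false]
46. n18.tag = 9  [9]
47. n18.live = false  [C.lim == false]
48. n18.sig = "vn"  ["vn"]
49. n0.hot = "qvn"  ["q" ++ D.sig]
50. n0.idx = true  [B.pre == false]
51. n0.pre = "wx"  ["wx"]
52. n0.env = 11  [D.tag + B.fin - 19]

3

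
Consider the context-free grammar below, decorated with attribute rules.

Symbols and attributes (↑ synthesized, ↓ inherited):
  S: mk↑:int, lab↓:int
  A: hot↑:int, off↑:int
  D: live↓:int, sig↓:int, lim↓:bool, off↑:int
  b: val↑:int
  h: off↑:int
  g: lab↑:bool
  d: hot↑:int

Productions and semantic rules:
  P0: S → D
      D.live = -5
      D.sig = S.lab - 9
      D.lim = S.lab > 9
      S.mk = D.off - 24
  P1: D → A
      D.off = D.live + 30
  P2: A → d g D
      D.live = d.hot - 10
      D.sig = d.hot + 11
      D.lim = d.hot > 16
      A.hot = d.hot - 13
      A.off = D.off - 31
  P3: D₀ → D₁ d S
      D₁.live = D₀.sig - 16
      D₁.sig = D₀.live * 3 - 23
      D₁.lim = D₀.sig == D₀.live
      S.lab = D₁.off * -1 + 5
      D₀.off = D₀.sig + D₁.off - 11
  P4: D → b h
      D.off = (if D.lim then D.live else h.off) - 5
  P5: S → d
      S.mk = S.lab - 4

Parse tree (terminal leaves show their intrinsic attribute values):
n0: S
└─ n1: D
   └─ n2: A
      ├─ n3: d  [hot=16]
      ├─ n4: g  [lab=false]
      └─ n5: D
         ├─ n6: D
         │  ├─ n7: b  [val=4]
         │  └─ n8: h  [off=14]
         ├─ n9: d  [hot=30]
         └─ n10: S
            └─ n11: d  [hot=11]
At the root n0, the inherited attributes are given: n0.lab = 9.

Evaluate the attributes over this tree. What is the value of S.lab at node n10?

1. n0.lab = 9  [given at root]
2. n1.live = -5  [-5]
3. n1.sig = 0  [S.lab - 9]
4. n1.lim = false  [S.lab > 9]
5. n3.hot = 16  [terminal]
6. n4.lab = false  [terminal]
7. n5.live = 6  [d.hot - 10]
8. n5.sig = 27  [d.hot + 11]
9. n5.lim = false  [d.hot > 16]
10. n6.live = 11  [D₀.sig - 16]
11. n6.sig = -5  [D₀.live * 3 - 23]
12. n6.lim = false  [D₀.sig == D₀.live]
13. n7.val = 4  [terminal]
14. n8.off = 14  [terminal]
15. n6.off = 9  [(if D.lim then D.live else h.off) - 5]
16. n9.hot = 30  [terminal]
17. n10.lab = -4  [D₁.off * -1 + 5]
18. n11.hot = 11  [terminal]
19. n10.mk = -8  [S.lab - 4]
20. n5.off = 25  [D₀.sig + D₁.off - 11]
21. n2.hot = 3  [d.hot - 13]
22. n2.off = -6  [D.off - 31]
23. n1.off = 25  [D.live + 30]
24. n0.mk = 1  [D.off - 24]

-4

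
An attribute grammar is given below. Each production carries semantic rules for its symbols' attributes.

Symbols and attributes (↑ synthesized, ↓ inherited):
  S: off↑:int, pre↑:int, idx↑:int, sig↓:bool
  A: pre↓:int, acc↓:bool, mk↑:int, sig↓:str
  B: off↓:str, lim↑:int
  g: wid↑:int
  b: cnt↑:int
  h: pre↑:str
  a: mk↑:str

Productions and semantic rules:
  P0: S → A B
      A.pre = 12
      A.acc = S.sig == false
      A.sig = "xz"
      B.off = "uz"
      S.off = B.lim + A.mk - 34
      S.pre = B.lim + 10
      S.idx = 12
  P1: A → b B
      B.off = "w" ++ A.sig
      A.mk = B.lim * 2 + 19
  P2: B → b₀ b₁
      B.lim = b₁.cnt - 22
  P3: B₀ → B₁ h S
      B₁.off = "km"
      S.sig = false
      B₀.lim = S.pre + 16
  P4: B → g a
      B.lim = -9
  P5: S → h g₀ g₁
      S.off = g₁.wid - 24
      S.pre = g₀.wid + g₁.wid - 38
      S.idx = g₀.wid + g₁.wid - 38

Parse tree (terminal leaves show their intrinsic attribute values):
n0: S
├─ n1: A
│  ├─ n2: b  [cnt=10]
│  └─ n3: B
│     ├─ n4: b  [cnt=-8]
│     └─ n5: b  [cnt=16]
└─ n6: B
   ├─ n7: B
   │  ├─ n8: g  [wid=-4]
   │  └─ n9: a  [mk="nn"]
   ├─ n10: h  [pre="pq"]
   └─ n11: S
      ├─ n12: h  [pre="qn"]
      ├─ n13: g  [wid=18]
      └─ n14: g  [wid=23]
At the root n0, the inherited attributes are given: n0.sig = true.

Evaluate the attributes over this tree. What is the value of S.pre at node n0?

1. n0.sig = true  [given at root]
2. n1.pre = 12  [12]
3. n1.acc = false  [S.sig == false]
4. n1.sig = "xz"  ["xz"]
5. n2.cnt = 10  [terminal]
6. n3.off = "wxz"  ["w" ++ A.sig]
7. n4.cnt = -8  [terminal]
8. n5.cnt = 16  [terminal]
9. n3.lim = -6  [b₁.cnt - 22]
10. n1.mk = 7  [B.lim * 2 + 19]
11. n6.off = "uz"  ["uz"]
12. n7.off = "km"  ["km"]
13. n8.wid = -4  [terminal]
14. n9.mk = "nn"  [terminal]
15. n7.lim = -9  [-9]
16. n10.pre = "pq"  [terminal]
17. n11.sig = false  [false]
18. n12.pre = "qn"  [terminal]
19. n13.wid = 18  [terminal]
20. n14.wid = 23  [terminal]
21. n11.off = -1  [g₁.wid - 24]
22. n11.pre = 3  [g₀.wid + g₁.wid - 38]
23. n11.idx = 3  [g₀.wid + g₁.wid - 38]
24. n6.lim = 19  [S.pre + 16]
25. n0.off = -8  [B.lim + A.mk - 34]
26. n0.pre = 29  [B.lim + 10]
27. n0.idx = 12  [12]

29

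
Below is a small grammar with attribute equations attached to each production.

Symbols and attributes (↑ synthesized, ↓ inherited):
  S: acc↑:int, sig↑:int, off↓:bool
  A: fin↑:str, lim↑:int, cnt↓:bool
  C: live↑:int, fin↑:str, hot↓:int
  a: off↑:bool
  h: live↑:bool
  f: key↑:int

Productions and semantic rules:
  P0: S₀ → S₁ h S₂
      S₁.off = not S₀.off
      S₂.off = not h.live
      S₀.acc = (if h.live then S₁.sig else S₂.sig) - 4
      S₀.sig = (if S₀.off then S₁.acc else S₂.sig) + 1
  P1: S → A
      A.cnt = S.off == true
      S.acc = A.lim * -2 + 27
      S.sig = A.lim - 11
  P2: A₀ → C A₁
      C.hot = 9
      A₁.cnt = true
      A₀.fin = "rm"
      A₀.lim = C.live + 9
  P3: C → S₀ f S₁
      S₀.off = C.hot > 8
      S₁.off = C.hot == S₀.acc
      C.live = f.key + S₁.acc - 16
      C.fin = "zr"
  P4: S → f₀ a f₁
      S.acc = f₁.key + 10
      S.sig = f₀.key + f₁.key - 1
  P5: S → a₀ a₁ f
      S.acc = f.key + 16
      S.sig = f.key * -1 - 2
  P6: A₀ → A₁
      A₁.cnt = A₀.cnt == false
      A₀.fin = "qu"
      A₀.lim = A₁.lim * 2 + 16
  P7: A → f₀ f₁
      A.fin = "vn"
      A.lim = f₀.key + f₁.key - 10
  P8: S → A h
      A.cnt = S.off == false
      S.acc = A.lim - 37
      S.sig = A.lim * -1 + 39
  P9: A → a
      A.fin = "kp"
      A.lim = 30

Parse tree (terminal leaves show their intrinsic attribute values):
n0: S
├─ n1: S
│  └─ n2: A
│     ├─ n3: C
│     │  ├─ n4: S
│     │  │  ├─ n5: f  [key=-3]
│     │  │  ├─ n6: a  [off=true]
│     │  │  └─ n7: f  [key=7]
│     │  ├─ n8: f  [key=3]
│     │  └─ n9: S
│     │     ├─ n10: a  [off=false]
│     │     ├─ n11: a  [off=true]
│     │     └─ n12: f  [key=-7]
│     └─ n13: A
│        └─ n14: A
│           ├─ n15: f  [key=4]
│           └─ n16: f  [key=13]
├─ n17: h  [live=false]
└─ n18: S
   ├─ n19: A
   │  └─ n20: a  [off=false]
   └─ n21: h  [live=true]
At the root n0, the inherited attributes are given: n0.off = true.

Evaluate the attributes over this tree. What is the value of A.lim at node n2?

1. n0.off = true  [given at root]
2. n1.off = false  [not S₀.off]
3. n2.cnt = false  [S.off == true]
4. n3.hot = 9  [9]
5. n4.off = true  [C.hot > 8]
6. n5.key = -3  [terminal]
7. n6.off = true  [terminal]
8. n7.key = 7  [terminal]
9. n4.acc = 17  [f₁.key + 10]
10. n4.sig = 3  [f₀.key + f₁.key - 1]
11. n8.key = 3  [terminal]
12. n9.off = false  [C.hot == S₀.acc]
13. n10.off = false  [terminal]
14. n11.off = true  [terminal]
15. n12.key = -7  [terminal]
16. n9.acc = 9  [f.key + 16]
17. n9.sig = 5  [f.key * -1 - 2]
18. n3.live = -4  [f.key + S₁.acc - 16]
19. n3.fin = "zr"  ["zr"]
20. n13.cnt = true  [true]
21. n14.cnt = false  [A₀.cnt == false]
22. n15.key = 4  [terminal]
23. n16.key = 13  [terminal]
24. n14.fin = "vn"  ["vn"]
25. n14.lim = 7  [f₀.key + f₁.key - 10]
26. n13.fin = "qu"  ["qu"]
27. n13.lim = 30  [A₁.lim * 2 + 16]
28. n2.fin = "rm"  ["rm"]
29. n2.lim = 5  [C.live + 9]
30. n1.acc = 17  [A.lim * -2 + 27]
31. n1.sig = -6  [A.lim - 11]
32. n17.live = false  [terminal]
33. n18.off = true  [not h.live]
34. n19.cnt = false  [S.off == false]
35. n20.off = false  [terminal]
36. n19.fin = "kp"  ["kp"]
37. n19.lim = 30  [30]
38. n21.live = true  [terminal]
39. n18.acc = -7  [A.lim - 37]
40. n18.sig = 9  [A.lim * -1 + 39]
41. n0.acc = 5  [(if h.live then S₁.sig else S₂.sig) - 4]
42. n0.sig = 18  [(if S₀.off then S₁.acc else S₂.sig) + 1]

5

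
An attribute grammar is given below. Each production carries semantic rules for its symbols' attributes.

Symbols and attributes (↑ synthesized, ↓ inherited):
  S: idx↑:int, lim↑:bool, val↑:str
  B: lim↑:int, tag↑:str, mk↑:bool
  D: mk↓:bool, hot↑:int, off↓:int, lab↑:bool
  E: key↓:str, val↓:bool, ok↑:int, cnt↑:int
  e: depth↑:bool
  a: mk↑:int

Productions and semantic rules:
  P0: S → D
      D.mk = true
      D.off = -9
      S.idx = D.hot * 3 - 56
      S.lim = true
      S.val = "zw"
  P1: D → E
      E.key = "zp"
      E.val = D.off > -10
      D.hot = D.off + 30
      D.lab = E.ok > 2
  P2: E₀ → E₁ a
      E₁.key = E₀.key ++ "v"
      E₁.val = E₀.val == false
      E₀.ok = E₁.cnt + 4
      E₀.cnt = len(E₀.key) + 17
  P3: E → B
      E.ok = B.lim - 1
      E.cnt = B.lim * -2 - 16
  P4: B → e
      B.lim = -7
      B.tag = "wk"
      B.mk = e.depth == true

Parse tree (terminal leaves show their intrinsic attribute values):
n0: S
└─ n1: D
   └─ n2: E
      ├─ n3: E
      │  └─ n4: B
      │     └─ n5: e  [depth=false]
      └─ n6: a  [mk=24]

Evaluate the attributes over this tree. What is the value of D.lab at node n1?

1. n1.mk = true  [true]
2. n1.off = -9  [-9]
3. n2.key = "zp"  ["zp"]
4. n2.val = true  [D.off > -10]
5. n3.key = "zpv"  [E₀.key ++ "v"]
6. n3.val = false  [E₀.val == false]
7. n5.depth = false  [terminal]
8. n4.lim = -7  [-7]
9. n4.tag = "wk"  ["wk"]
10. n4.mk = false  [e.depth == true]
11. n3.ok = -8  [B.lim - 1]
12. n3.cnt = -2  [B.lim * -2 - 16]
13. n6.mk = 24  [terminal]
14. n2.ok = 2  [E₁.cnt + 4]
15. n2.cnt = 19  [len(E₀.key) + 17]
16. n1.hot = 21  [D.off + 30]
17. n1.lab = false  [E.ok > 2]
18. n0.idx = 7  [D.hot * 3 - 56]
19. n0.lim = true  [true]
20. n0.val = "zw"  ["zw"]

false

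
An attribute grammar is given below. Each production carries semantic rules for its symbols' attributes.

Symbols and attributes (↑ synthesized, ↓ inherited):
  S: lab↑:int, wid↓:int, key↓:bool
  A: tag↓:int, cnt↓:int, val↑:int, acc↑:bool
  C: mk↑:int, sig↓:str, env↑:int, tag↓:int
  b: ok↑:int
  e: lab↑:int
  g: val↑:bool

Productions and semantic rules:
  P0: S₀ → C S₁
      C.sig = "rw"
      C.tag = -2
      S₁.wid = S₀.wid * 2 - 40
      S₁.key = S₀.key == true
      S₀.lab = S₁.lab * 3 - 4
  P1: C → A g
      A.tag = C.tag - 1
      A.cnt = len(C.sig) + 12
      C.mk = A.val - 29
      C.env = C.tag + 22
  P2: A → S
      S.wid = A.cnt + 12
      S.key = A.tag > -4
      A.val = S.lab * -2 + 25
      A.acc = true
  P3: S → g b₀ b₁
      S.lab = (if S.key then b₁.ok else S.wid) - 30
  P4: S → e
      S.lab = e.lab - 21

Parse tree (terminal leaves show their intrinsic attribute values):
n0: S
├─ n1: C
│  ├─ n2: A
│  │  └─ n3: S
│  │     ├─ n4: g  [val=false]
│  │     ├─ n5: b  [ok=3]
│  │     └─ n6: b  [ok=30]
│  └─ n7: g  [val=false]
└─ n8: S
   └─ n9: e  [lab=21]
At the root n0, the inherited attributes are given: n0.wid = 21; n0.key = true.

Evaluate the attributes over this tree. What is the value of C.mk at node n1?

-4

1. n0.wid = 21  [given at root]
2. n0.key = true  [given at root]
3. n1.sig = "rw"  ["rw"]
4. n1.tag = -2  [-2]
5. n2.tag = -3  [C.tag - 1]
6. n2.cnt = 14  [len(C.sig) + 12]
7. n3.wid = 26  [A.cnt + 12]
8. n3.key = true  [A.tag > -4]
9. n4.val = false  [terminal]
10. n5.ok = 3  [terminal]
11. n6.ok = 30  [terminal]
12. n3.lab = 0  [(if S.key then b₁.ok else S.wid) - 30]
13. n2.val = 25  [S.lab * -2 + 25]
14. n2.acc = true  [true]
15. n7.val = false  [terminal]
16. n1.mk = -4  [A.val - 29]
17. n1.env = 20  [C.tag + 22]
18. n8.wid = 2  [S₀.wid * 2 - 40]
19. n8.key = true  [S₀.key == true]
20. n9.lab = 21  [terminal]
21. n8.lab = 0  [e.lab - 21]
22. n0.lab = -4  [S₁.lab * 3 - 4]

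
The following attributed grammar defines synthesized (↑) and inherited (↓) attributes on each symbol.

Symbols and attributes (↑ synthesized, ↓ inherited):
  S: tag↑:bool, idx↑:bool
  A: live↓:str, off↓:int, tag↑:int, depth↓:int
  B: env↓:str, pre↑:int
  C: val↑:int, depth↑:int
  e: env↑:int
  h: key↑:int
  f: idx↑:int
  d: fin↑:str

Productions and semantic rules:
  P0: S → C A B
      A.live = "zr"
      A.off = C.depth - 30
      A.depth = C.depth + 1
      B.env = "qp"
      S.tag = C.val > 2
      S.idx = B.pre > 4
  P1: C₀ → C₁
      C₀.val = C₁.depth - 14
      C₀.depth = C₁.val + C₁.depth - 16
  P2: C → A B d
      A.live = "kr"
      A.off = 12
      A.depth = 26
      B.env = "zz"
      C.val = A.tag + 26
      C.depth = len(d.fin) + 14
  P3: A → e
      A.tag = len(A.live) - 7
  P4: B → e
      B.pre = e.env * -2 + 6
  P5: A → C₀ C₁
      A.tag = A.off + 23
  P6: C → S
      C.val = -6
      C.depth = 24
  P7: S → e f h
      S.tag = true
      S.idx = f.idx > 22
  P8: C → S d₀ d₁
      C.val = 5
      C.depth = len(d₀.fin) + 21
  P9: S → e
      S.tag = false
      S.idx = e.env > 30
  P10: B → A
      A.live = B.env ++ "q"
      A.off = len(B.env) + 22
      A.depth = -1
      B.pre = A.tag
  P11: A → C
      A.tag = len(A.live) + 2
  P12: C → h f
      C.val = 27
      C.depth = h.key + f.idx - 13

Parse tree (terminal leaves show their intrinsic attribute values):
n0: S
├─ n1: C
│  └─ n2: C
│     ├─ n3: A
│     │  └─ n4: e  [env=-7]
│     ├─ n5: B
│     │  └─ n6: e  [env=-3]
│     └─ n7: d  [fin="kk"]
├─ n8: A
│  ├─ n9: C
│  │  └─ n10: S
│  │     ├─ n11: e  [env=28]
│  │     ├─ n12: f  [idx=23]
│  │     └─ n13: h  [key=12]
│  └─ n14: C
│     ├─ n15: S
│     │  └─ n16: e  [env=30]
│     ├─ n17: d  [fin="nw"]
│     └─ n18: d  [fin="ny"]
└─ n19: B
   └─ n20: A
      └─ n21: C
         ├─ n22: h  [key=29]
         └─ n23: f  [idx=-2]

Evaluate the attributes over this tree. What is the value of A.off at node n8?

-9

1. n3.live = "kr"  ["kr"]
2. n3.off = 12  [12]
3. n3.depth = 26  [26]
4. n4.env = -7  [terminal]
5. n3.tag = -5  [len(A.live) - 7]
6. n5.env = "zz"  ["zz"]
7. n6.env = -3  [terminal]
8. n5.pre = 12  [e.env * -2 + 6]
9. n7.fin = "kk"  [terminal]
10. n2.val = 21  [A.tag + 26]
11. n2.depth = 16  [len(d.fin) + 14]
12. n1.val = 2  [C₁.depth - 14]
13. n1.depth = 21  [C₁.val + C₁.depth - 16]
14. n8.live = "zr"  ["zr"]
15. n8.off = -9  [C.depth - 30]
16. n8.depth = 22  [C.depth + 1]
17. n11.env = 28  [terminal]
18. n12.idx = 23  [terminal]
19. n13.key = 12  [terminal]
20. n10.tag = true  [true]
21. n10.idx = true  [f.idx > 22]
22. n9.val = -6  [-6]
23. n9.depth = 24  [24]
24. n16.env = 30  [terminal]
25. n15.tag = false  [false]
26. n15.idx = false  [e.env > 30]
27. n17.fin = "nw"  [terminal]
28. n18.fin = "ny"  [terminal]
29. n14.val = 5  [5]
30. n14.depth = 23  [len(d₀.fin) + 21]
31. n8.tag = 14  [A.off + 23]
32. n19.env = "qp"  ["qp"]
33. n20.live = "qpq"  [B.env ++ "q"]
34. n20.off = 24  [len(B.env) + 22]
35. n20.depth = -1  [-1]
36. n22.key = 29  [terminal]
37. n23.idx = -2  [terminal]
38. n21.val = 27  [27]
39. n21.depth = 14  [h.key + f.idx - 13]
40. n20.tag = 5  [len(A.live) + 2]
41. n19.pre = 5  [A.tag]
42. n0.tag = false  [C.val > 2]
43. n0.idx = true  [B.pre > 4]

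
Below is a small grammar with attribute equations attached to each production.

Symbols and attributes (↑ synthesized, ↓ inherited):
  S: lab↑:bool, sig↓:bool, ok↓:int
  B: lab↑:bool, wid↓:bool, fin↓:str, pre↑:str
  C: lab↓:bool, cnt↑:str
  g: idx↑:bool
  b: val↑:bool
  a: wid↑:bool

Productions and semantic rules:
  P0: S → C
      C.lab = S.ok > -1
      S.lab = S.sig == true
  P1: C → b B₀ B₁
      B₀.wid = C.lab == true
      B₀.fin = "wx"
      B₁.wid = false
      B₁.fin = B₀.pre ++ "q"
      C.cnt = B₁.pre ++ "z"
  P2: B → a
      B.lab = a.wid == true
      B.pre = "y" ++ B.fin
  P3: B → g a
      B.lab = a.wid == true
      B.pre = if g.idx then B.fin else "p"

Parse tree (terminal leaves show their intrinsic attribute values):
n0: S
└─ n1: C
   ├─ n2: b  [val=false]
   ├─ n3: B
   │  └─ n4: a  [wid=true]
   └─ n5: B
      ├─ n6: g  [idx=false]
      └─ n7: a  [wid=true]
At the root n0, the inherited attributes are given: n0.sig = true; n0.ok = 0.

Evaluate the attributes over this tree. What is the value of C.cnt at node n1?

1. n0.sig = true  [given at root]
2. n0.ok = 0  [given at root]
3. n1.lab = true  [S.ok > -1]
4. n2.val = false  [terminal]
5. n3.wid = true  [C.lab == true]
6. n3.fin = "wx"  ["wx"]
7. n4.wid = true  [terminal]
8. n3.lab = true  [a.wid == true]
9. n3.pre = "ywx"  ["y" ++ B.fin]
10. n5.wid = false  [false]
11. n5.fin = "ywxq"  [B₀.pre ++ "q"]
12. n6.idx = false  [terminal]
13. n7.wid = true  [terminal]
14. n5.lab = true  [a.wid == true]
15. n5.pre = "p"  [if g.idx then B.fin else "p"]
16. n1.cnt = "pz"  [B₁.pre ++ "z"]
17. n0.lab = true  [S.sig == true]

"pz"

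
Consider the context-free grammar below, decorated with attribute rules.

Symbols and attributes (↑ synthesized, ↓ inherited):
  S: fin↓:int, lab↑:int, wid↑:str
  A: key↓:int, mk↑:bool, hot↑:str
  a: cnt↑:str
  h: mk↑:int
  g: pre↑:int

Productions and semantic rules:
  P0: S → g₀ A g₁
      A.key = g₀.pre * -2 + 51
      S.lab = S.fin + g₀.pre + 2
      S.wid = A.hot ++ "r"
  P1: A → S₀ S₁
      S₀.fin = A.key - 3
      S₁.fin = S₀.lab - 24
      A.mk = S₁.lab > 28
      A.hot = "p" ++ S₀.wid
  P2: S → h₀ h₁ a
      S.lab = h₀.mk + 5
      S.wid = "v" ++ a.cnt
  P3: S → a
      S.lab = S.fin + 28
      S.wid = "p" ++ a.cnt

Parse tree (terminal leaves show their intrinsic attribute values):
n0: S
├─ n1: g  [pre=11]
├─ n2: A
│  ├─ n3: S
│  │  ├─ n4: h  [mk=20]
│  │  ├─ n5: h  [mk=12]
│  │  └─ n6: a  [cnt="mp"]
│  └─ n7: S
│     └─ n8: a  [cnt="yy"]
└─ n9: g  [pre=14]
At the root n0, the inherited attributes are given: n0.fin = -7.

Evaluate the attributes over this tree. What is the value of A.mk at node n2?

1. n0.fin = -7  [given at root]
2. n1.pre = 11  [terminal]
3. n2.key = 29  [g₀.pre * -2 + 51]
4. n3.fin = 26  [A.key - 3]
5. n4.mk = 20  [terminal]
6. n5.mk = 12  [terminal]
7. n6.cnt = "mp"  [terminal]
8. n3.lab = 25  [h₀.mk + 5]
9. n3.wid = "vmp"  ["v" ++ a.cnt]
10. n7.fin = 1  [S₀.lab - 24]
11. n8.cnt = "yy"  [terminal]
12. n7.lab = 29  [S.fin + 28]
13. n7.wid = "pyy"  ["p" ++ a.cnt]
14. n2.mk = true  [S₁.lab > 28]
15. n2.hot = "pvmp"  ["p" ++ S₀.wid]
16. n9.pre = 14  [terminal]
17. n0.lab = 6  [S.fin + g₀.pre + 2]
18. n0.wid = "pvmpr"  [A.hot ++ "r"]

true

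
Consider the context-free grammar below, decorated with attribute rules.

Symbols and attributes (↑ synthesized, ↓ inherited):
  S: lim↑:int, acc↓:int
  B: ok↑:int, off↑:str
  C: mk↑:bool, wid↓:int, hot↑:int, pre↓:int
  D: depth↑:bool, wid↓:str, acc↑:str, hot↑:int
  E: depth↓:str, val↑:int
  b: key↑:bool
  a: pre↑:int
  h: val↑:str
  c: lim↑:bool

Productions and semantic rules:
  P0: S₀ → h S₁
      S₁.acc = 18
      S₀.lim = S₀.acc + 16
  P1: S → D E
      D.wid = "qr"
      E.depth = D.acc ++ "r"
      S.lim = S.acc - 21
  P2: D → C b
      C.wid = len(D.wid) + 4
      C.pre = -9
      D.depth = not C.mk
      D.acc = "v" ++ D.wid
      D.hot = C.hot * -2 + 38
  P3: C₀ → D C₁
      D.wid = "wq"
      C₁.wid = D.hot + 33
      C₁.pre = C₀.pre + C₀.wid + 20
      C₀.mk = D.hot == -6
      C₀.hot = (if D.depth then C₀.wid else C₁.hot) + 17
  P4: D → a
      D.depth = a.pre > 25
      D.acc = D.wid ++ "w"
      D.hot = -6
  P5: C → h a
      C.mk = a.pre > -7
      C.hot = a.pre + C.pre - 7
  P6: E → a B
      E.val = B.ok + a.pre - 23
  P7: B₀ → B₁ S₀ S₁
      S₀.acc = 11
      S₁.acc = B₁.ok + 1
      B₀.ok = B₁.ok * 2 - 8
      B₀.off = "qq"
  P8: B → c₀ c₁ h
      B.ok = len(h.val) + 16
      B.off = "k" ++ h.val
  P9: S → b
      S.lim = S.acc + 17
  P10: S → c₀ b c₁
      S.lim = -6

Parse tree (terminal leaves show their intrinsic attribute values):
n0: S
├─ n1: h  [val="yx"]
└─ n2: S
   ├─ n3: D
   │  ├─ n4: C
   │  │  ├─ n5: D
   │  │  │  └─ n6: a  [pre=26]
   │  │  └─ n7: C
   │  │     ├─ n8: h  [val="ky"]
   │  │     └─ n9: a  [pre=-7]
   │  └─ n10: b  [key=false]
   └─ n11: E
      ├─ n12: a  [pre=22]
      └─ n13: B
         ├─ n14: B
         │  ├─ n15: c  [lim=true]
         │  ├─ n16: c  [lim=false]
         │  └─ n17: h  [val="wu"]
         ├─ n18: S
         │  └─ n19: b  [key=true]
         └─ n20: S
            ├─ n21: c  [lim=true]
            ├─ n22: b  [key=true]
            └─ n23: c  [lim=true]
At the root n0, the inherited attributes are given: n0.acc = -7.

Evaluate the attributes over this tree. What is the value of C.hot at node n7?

1. n0.acc = -7  [given at root]
2. n1.val = "yx"  [terminal]
3. n2.acc = 18  [18]
4. n3.wid = "qr"  ["qr"]
5. n4.wid = 6  [len(D.wid) + 4]
6. n4.pre = -9  [-9]
7. n5.wid = "wq"  ["wq"]
8. n6.pre = 26  [terminal]
9. n5.depth = true  [a.pre > 25]
10. n5.acc = "wqw"  [D.wid ++ "w"]
11. n5.hot = -6  [-6]
12. n7.wid = 27  [D.hot + 33]
13. n7.pre = 17  [C₀.pre + C₀.wid + 20]
14. n8.val = "ky"  [terminal]
15. n9.pre = -7  [terminal]
16. n7.mk = false  [a.pre > -7]
17. n7.hot = 3  [a.pre + C.pre - 7]
18. n4.mk = true  [D.hot == -6]
19. n4.hot = 23  [(if D.depth then C₀.wid else C₁.hot) + 17]
20. n10.key = false  [terminal]
21. n3.depth = false  [not C.mk]
22. n3.acc = "vqr"  ["v" ++ D.wid]
23. n3.hot = -8  [C.hot * -2 + 38]
24. n11.depth = "vqrr"  [D.acc ++ "r"]
25. n12.pre = 22  [terminal]
26. n15.lim = true  [terminal]
27. n16.lim = false  [terminal]
28. n17.val = "wu"  [terminal]
29. n14.ok = 18  [len(h.val) + 16]
30. n14.off = "kwu"  ["k" ++ h.val]
31. n18.acc = 11  [11]
32. n19.key = true  [terminal]
33. n18.lim = 28  [S.acc + 17]
34. n20.acc = 19  [B₁.ok + 1]
35. n21.lim = true  [terminal]
36. n22.key = true  [terminal]
37. n23.lim = true  [terminal]
38. n20.lim = -6  [-6]
39. n13.ok = 28  [B₁.ok * 2 - 8]
40. n13.off = "qq"  ["qq"]
41. n11.val = 27  [B.ok + a.pre - 23]
42. n2.lim = -3  [S.acc - 21]
43. n0.lim = 9  [S₀.acc + 16]

3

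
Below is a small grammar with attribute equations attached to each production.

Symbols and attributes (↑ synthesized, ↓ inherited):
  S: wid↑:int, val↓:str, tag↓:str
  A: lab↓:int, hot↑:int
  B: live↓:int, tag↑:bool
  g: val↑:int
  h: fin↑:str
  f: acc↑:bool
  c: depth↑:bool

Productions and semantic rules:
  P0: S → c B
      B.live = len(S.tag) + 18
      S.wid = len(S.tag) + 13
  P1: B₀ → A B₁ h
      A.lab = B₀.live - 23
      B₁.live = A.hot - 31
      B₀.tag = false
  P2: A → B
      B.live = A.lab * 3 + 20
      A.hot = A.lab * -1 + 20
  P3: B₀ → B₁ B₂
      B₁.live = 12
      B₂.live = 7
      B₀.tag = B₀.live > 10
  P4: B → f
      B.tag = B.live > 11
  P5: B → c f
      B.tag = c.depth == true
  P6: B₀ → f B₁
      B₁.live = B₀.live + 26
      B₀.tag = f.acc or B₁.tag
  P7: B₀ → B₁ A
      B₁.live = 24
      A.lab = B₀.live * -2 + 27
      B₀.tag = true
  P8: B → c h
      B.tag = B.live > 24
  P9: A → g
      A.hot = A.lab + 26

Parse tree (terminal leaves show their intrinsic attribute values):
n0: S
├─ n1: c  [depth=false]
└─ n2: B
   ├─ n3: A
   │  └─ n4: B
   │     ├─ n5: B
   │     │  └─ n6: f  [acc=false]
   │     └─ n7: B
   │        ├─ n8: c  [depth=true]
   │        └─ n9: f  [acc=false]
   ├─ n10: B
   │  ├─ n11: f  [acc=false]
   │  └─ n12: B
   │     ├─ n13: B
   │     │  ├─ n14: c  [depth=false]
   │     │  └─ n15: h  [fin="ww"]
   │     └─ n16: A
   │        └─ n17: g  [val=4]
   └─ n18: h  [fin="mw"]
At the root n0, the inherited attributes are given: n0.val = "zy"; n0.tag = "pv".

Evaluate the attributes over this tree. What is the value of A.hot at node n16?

1. n0.val = "zy"  [given at root]
2. n0.tag = "pv"  [given at root]
3. n1.depth = false  [terminal]
4. n2.live = 20  [len(S.tag) + 18]
5. n3.lab = -3  [B₀.live - 23]
6. n4.live = 11  [A.lab * 3 + 20]
7. n5.live = 12  [12]
8. n6.acc = false  [terminal]
9. n5.tag = true  [B.live > 11]
10. n7.live = 7  [7]
11. n8.depth = true  [terminal]
12. n9.acc = false  [terminal]
13. n7.tag = true  [c.depth == true]
14. n4.tag = true  [B₀.live > 10]
15. n3.hot = 23  [A.lab * -1 + 20]
16. n10.live = -8  [A.hot - 31]
17. n11.acc = false  [terminal]
18. n12.live = 18  [B₀.live + 26]
19. n13.live = 24  [24]
20. n14.depth = false  [terminal]
21. n15.fin = "ww"  [terminal]
22. n13.tag = false  [B.live > 24]
23. n16.lab = -9  [B₀.live * -2 + 27]
24. n17.val = 4  [terminal]
25. n16.hot = 17  [A.lab + 26]
26. n12.tag = true  [true]
27. n10.tag = true  [f.acc or B₁.tag]
28. n18.fin = "mw"  [terminal]
29. n2.tag = false  [false]
30. n0.wid = 15  [len(S.tag) + 13]

17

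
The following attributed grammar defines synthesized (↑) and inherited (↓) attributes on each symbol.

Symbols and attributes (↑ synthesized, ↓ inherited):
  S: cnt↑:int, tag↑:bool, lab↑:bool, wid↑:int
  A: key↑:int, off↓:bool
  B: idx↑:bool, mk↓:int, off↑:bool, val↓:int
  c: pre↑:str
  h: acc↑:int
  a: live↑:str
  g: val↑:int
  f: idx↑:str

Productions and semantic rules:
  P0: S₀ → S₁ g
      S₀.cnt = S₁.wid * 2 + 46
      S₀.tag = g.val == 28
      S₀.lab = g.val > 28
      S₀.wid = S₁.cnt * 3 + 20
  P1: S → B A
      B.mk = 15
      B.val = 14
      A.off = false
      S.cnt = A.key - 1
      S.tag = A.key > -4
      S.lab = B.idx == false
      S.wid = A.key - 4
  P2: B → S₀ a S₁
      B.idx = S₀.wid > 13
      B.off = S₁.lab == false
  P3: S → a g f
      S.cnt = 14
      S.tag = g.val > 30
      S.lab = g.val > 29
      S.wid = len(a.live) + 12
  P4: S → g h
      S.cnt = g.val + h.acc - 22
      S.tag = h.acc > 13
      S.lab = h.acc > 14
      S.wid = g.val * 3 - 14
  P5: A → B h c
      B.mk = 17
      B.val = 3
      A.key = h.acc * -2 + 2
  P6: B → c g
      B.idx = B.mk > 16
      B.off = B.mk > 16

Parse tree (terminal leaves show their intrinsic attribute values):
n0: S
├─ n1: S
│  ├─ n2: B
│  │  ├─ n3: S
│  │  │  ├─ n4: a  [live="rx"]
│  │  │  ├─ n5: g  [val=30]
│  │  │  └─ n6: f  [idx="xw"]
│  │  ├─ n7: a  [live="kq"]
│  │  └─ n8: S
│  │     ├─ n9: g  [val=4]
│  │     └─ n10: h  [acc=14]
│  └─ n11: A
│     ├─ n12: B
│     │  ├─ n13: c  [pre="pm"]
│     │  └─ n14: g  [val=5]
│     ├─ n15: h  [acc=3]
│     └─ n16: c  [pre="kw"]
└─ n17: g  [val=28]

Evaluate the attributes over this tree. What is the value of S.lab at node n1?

false

1. n2.mk = 15  [15]
2. n2.val = 14  [14]
3. n4.live = "rx"  [terminal]
4. n5.val = 30  [terminal]
5. n6.idx = "xw"  [terminal]
6. n3.cnt = 14  [14]
7. n3.tag = false  [g.val > 30]
8. n3.lab = true  [g.val > 29]
9. n3.wid = 14  [len(a.live) + 12]
10. n7.live = "kq"  [terminal]
11. n9.val = 4  [terminal]
12. n10.acc = 14  [terminal]
13. n8.cnt = -4  [g.val + h.acc - 22]
14. n8.tag = true  [h.acc > 13]
15. n8.lab = false  [h.acc > 14]
16. n8.wid = -2  [g.val * 3 - 14]
17. n2.idx = true  [S₀.wid > 13]
18. n2.off = true  [S₁.lab == false]
19. n11.off = false  [false]
20. n12.mk = 17  [17]
21. n12.val = 3  [3]
22. n13.pre = "pm"  [terminal]
23. n14.val = 5  [terminal]
24. n12.idx = true  [B.mk > 16]
25. n12.off = true  [B.mk > 16]
26. n15.acc = 3  [terminal]
27. n16.pre = "kw"  [terminal]
28. n11.key = -4  [h.acc * -2 + 2]
29. n1.cnt = -5  [A.key - 1]
30. n1.tag = false  [A.key > -4]
31. n1.lab = false  [B.idx == false]
32. n1.wid = -8  [A.key - 4]
33. n17.val = 28  [terminal]
34. n0.cnt = 30  [S₁.wid * 2 + 46]
35. n0.tag = true  [g.val == 28]
36. n0.lab = false  [g.val > 28]
37. n0.wid = 5  [S₁.cnt * 3 + 20]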